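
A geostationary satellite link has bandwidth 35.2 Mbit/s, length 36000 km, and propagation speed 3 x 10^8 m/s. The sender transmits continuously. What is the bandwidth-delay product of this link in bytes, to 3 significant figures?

528000 bytes

Propagation delay = 36000000 / 300000000 = 0.12 s.
BDP = R × t_prop = 35200000 × 0.12 = 4224000 bits.
In bytes: 4224000/8 = 528000 bytes.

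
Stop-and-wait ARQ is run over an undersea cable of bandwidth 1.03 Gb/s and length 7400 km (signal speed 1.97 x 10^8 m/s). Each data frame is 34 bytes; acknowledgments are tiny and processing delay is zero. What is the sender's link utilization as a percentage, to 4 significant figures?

0.0003515 %

t_tx = L/R = 272/1030000000 = 2.64078e-07 s.
t_prop = 7400000/197000000 = 0.0375635 s; RTT = 0.0751269 s.
Cycle = t_tx + RTT = 0.0751272 s.
Utilization = t_tx / cycle = 2.64078e-07/0.0751272 = 0.0003515 %.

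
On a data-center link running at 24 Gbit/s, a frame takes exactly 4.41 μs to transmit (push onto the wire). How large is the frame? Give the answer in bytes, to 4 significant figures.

L = R × t_tx = 24000000000 b/s × 4.41e-06 s = 105840 bits.
In bytes: 105840 / 8 = 13230 bytes.

13230 bytes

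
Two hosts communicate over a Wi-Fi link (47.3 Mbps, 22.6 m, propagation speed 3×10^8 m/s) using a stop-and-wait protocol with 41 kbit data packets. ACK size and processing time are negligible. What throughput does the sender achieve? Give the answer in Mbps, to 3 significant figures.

47.3 Mbps

t_tx = L/R = 41000/47300000 = 0.000866808 s.
t_prop = 22.6/300000000 = 7.53333e-08 s; RTT = 1.50667e-07 s.
Cycle = t_tx + RTT = 0.000866958 s.
Throughput = L / cycle = 41000 / 0.000866958 = 47.3 Mbps.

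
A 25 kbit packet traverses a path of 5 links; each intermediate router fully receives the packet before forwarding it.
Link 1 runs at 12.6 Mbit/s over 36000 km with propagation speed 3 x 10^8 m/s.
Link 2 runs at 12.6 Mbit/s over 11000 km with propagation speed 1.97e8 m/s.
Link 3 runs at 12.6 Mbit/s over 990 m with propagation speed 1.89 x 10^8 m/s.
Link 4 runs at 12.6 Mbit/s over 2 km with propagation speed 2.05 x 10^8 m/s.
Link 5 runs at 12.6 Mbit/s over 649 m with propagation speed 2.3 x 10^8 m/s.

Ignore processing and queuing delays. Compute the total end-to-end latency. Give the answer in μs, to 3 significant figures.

L = 25000 bits.
Transmission delay per hop = L/R = 25000/12600000 = 1984.13 μs; 5 hops → 9920.63 μs.
Propagation delays (d/s per hop): 120000, 55837.6, 5.2381, 9.7561, 2.82174 μs; sum = 175855 μs.
End-to-end = 186000 μs.

186000 μs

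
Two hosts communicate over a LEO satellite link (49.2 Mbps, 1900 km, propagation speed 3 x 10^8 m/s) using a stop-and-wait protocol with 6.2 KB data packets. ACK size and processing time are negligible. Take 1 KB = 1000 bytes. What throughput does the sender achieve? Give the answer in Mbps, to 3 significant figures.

t_tx = L/R = 49600/49200000 = 0.00100813 s.
t_prop = 1900000/300000000 = 0.00633333 s; RTT = 0.0126667 s.
Cycle = t_tx + RTT = 0.0136748 s.
Throughput = L / cycle = 49600 / 0.0136748 = 3.63 Mbps.

3.63 Mbps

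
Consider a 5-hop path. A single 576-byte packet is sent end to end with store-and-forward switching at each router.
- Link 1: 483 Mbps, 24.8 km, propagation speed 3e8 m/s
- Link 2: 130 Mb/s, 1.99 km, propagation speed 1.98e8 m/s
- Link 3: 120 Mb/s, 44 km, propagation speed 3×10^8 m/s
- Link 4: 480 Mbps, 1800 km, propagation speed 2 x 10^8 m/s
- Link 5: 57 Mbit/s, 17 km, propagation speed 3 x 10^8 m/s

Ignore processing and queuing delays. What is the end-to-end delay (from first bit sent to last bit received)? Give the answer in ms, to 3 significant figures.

L = 576 × 8 = 4608 bits.
Transmission delays (L/R per hop): 0.00954037, 0.0354462, 0.0384, 0.0096, 0.0808421 ms; sum = 0.173829 ms.
Propagation delays (d/s per hop): 0.0826667, 0.0100505, 0.146667, 9, 0.0566667 ms; sum = 9.29605 ms.
End-to-end = 9.47 ms.

9.47 ms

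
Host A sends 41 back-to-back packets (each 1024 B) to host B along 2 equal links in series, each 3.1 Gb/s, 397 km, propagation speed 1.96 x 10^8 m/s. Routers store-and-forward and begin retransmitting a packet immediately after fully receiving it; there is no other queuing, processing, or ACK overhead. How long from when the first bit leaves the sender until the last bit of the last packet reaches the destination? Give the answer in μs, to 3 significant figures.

Per-hop transmission t_tx = L/R = 8192/3100000000 = 2.64258 μs.
Per-hop propagation t_prop = 397000/196000000 = 2025.51 μs.
Pipeline fill: first packet needs 2·t_tx to clear all hops; remaining 40 packets each add one t_tx.
Total = (2+41-1)·t_tx + 2·t_prop = 42·2.64258 + 2·2025.51 = 4160 μs.

4160 μs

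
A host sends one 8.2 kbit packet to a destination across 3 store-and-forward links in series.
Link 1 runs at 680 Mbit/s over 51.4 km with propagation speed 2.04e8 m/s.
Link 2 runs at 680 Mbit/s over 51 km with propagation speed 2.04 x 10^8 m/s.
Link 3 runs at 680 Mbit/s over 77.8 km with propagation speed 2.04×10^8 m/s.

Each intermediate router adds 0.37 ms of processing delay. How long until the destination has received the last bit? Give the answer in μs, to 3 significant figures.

1660 μs

L = 8200 bits.
Transmission delay per hop = L/R = 8200/680000000 = 12.0588 μs; 3 hops → 36.1765 μs.
Propagation delays (d/s per hop): 251.961, 250, 381.373 μs; sum = 883.333 μs.
Processing at 2 router(s): 2 × 0.37 ms = 740 μs.
End-to-end = 1660 μs.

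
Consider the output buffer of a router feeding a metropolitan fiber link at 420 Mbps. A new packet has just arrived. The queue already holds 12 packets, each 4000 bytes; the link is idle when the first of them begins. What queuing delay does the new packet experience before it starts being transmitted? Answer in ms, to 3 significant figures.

Each queued packet: L/R = 32000/420000000 = 0.0761905 ms.
12 queued → 0.914286 ms.
Queuing delay = 0.914 ms.

0.914 ms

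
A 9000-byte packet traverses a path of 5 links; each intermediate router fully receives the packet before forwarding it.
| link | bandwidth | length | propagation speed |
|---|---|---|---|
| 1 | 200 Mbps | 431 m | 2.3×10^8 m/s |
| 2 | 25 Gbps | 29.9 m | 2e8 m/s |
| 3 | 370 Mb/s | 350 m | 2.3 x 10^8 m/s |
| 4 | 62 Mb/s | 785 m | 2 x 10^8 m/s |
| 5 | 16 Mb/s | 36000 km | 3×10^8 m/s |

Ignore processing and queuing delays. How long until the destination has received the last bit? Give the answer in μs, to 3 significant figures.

126000 μs

L = 9000 × 8 = 72000 bits.
Transmission delays (L/R per hop): 360, 2.88, 194.595, 1161.29, 4500 μs; sum = 6218.76 μs.
Propagation delays (d/s per hop): 1.87391, 0.1495, 1.52174, 3.925, 120000 μs; sum = 120007 μs.
End-to-end = 126000 μs.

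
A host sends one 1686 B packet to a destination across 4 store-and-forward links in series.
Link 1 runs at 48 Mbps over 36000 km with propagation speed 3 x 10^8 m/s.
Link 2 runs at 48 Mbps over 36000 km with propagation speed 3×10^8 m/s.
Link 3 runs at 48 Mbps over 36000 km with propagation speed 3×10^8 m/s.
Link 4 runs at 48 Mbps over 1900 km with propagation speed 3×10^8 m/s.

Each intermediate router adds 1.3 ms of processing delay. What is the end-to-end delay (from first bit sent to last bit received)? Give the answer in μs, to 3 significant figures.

L = 1686 × 8 = 13488 bits.
Transmission delay per hop = L/R = 13488/48000000 = 281 μs; 4 hops → 1124 μs.
Propagation delays (d/s per hop): 120000, 120000, 120000, 6333.33 μs; sum = 366333 μs.
Processing at 3 router(s): 3 × 1.3 ms = 3900 μs.
End-to-end = 371000 μs.

371000 μs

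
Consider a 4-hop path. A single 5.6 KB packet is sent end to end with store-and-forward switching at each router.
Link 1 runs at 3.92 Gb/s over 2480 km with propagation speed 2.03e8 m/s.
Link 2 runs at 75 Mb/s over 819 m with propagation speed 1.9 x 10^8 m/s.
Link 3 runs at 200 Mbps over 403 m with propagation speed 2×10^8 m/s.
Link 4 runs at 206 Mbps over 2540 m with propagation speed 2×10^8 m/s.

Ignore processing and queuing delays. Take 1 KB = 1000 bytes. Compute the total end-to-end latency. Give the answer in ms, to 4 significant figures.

13.29 ms

L = 44800 bits.
Transmission delays (L/R per hop): 0.0114286, 0.597333, 0.224, 0.217476 ms; sum = 1.05024 ms.
Propagation delays (d/s per hop): 12.2167, 0.00431053, 0.002015, 0.0127 ms; sum = 12.2358 ms.
End-to-end = 13.29 ms.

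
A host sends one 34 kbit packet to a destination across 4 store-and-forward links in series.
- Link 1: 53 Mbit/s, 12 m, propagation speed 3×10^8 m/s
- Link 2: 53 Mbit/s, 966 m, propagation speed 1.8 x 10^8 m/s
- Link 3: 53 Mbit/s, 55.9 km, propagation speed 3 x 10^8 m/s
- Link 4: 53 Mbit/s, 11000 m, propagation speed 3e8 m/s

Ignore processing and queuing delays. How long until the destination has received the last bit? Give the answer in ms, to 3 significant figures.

L = 34000 bits.
Transmission delay per hop = L/R = 34000/53000000 = 0.641509 ms; 4 hops → 2.56604 ms.
Propagation delays (d/s per hop): 4e-05, 0.00536667, 0.186333, 0.0366667 ms; sum = 0.228407 ms.
End-to-end = 2.79 ms.

2.79 ms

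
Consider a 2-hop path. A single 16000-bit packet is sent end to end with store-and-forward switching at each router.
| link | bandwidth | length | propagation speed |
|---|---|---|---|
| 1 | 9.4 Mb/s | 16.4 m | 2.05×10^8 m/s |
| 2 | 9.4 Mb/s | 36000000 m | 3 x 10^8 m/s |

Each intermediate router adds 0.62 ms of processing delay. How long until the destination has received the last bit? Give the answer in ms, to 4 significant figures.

124.0 ms

Transmission delay per hop = L/R = 16000/9400000 = 1.70213 ms; 2 hops → 3.40426 ms.
Propagation delays (d/s per hop): 8e-05, 120 ms; sum = 120 ms.
Processing at 1 router(s): 1 × 0.62 ms = 0.62 ms.
End-to-end = 124.0 ms.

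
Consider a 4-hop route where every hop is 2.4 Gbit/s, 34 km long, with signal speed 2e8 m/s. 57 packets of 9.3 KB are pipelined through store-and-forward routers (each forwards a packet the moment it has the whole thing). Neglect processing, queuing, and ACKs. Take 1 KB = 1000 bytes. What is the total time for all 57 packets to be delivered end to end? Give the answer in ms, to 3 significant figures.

Per-hop transmission t_tx = L/R = 74400/2400000000 = 0.031 ms.
Per-hop propagation t_prop = 34000/200000000 = 0.17 ms.
Pipeline fill: first packet needs 4·t_tx to clear all hops; remaining 56 packets each add one t_tx.
Total = (4+57-1)·t_tx + 4·t_prop = 60·0.031 + 4·0.17 = 2.54 ms.

2.54 ms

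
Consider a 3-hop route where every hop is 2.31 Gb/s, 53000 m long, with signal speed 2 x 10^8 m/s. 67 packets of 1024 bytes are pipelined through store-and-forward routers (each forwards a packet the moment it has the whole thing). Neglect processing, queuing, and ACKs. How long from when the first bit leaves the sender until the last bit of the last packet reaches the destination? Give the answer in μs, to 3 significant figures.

Per-hop transmission t_tx = L/R = 8192/2310000000 = 3.54632 μs.
Per-hop propagation t_prop = 53000/200000000 = 265 μs.
Pipeline fill: first packet needs 3·t_tx to clear all hops; remaining 66 packets each add one t_tx.
Total = (3+67-1)·t_tx + 3·t_prop = 69·3.54632 + 3·265 = 1040 μs.

1040 μs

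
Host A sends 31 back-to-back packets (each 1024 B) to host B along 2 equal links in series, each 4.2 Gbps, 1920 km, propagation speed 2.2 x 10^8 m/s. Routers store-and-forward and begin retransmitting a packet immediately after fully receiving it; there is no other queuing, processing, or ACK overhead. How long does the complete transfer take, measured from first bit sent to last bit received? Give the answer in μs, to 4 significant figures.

Per-hop transmission t_tx = L/R = 8192/4200000000 = 1.95048 μs.
Per-hop propagation t_prop = 1920000/2.2e+08 = 8727.27 μs.
Pipeline fill: first packet needs 2·t_tx to clear all hops; remaining 30 packets each add one t_tx.
Total = (2+31-1)·t_tx + 2·t_prop = 32·1.95048 + 2·8727.27 = 17520 μs.

17520 μs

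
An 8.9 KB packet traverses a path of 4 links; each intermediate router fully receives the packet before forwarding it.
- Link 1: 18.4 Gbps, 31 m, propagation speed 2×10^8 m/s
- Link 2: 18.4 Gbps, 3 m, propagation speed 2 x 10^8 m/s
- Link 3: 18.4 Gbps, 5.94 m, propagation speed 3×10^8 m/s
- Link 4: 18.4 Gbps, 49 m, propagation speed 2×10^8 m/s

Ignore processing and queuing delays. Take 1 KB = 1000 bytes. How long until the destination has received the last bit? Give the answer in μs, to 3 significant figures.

15.9 μs

L = 71200 bits.
Transmission delay per hop = L/R = 71200/18400000000 = 3.86957 μs; 4 hops → 15.4783 μs.
Propagation delays (d/s per hop): 0.155, 0.015, 0.0198, 0.245 μs; sum = 0.4348 μs.
End-to-end = 15.9 μs.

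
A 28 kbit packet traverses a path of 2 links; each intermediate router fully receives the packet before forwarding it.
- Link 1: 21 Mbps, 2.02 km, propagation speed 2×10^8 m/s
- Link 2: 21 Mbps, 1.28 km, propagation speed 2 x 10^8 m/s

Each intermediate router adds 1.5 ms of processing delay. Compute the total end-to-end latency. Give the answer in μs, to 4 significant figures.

4183 μs

L = 28000 bits.
Transmission delay per hop = L/R = 28000/21000000 = 1333.33 μs; 2 hops → 2666.67 μs.
Propagation delays (d/s per hop): 10.1, 6.4 μs; sum = 16.5 μs.
Processing at 1 router(s): 1 × 1.5 ms = 1500 μs.
End-to-end = 4183 μs.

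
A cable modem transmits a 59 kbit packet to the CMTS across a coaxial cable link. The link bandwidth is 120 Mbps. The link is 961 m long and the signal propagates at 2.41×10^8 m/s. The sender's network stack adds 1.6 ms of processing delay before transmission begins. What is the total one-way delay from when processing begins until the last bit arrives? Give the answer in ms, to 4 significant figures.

2.096 ms

L = 59000 bits.
Transmission delay = L/R = 59000 / 120000000 = 0.491667 ms.
Propagation delay = d/s = 961 m / 241000000 m/s = 0.00398755 ms.
Plus processing delay 1.6 ms = 1.6 ms.
Total = 2.096 ms.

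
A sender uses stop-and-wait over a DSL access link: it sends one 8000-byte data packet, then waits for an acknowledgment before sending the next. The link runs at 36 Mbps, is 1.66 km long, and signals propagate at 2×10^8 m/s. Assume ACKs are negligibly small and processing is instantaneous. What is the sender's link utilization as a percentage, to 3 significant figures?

t_tx = L/R = 64000/36000000 = 0.00177778 s.
t_prop = 1660/200000000 = 8.3e-06 s; RTT = 1.66e-05 s.
Cycle = t_tx + RTT = 0.00179438 s.
Utilization = t_tx / cycle = 0.00177778/0.00179438 = 99.1 %.

99.1 %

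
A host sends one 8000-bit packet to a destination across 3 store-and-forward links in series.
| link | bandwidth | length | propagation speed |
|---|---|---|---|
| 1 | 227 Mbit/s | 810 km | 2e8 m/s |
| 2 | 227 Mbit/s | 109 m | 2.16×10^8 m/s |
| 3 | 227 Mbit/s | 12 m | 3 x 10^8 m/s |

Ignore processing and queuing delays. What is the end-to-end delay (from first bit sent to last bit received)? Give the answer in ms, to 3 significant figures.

Transmission delay per hop = L/R = 8000/227000000 = 0.0352423 ms; 3 hops → 0.105727 ms.
Propagation delays (d/s per hop): 4.05, 0.00050463, 4e-05 ms; sum = 4.05054 ms.
End-to-end = 4.16 ms.

4.16 ms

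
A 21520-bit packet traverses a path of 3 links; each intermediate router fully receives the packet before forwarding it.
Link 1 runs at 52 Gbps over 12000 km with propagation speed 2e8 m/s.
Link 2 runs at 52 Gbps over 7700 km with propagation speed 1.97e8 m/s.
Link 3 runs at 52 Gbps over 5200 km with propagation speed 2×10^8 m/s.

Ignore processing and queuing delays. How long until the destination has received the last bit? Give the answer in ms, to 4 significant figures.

Transmission delay per hop = L/R = 21520/52000000000 = 0.000413846 ms; 3 hops → 0.00124154 ms.
Propagation delays (d/s per hop): 60, 39.0863, 26 ms; sum = 125.086 ms.
End-to-end = 125.1 ms.

125.1 ms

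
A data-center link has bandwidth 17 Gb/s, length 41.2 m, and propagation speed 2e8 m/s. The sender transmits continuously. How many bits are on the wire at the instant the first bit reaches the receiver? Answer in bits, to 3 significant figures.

Propagation delay = 41.2 / 200000000 = 2.06e-07 s.
BDP = R × t_prop = 17000000000 × 2.06e-07 = 3502 bits.

3500 bits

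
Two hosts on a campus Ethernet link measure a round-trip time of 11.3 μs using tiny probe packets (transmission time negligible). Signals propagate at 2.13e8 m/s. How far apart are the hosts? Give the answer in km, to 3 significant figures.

One-way propagation = RTT/2 = 5.65 μs.
d = s × t = 213000000 × 5.65e-06 = 1.20 km.

1.20 km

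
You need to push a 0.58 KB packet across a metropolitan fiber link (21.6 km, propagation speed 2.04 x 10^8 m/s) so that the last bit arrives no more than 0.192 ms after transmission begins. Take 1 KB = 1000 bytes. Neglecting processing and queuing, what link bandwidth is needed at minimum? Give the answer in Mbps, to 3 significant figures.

L = 4640 bits.
Propagation delay = 21600 / 204000000 = 0.105882 ms.
Transmission budget = 0.192 − 0.105882 = 0.0861176 ms.
R ≥ L / t_tx = 4640 bits / 8.61176e-05 s = 53.9 Mbps.

53.9 Mbps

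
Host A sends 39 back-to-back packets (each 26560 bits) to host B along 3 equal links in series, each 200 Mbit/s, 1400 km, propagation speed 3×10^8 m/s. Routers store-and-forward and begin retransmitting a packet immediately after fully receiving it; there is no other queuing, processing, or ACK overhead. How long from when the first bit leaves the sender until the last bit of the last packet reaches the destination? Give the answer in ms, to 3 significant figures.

19.4 ms

Per-hop transmission t_tx = L/R = 26560/200000000 = 0.1328 ms.
Per-hop propagation t_prop = 1400000/300000000 = 4.66667 ms.
Pipeline fill: first packet needs 3·t_tx to clear all hops; remaining 38 packets each add one t_tx.
Total = (3+39-1)·t_tx + 3·t_prop = 41·0.1328 + 3·4.66667 = 19.4 ms.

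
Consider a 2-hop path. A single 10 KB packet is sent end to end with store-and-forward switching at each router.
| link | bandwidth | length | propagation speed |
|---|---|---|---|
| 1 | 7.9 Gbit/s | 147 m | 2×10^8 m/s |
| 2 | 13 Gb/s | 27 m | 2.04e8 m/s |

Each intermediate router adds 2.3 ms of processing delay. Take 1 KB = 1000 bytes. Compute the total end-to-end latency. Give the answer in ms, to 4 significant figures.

2.317 ms

L = 80000 bits.
Transmission delays (L/R per hop): 0.0101266, 0.00615385 ms; sum = 0.0162804 ms.
Propagation delays (d/s per hop): 0.000735, 0.000132353 ms; sum = 0.000867353 ms.
Processing at 1 router(s): 1 × 2.3 ms = 2.3 ms.
End-to-end = 2.317 ms.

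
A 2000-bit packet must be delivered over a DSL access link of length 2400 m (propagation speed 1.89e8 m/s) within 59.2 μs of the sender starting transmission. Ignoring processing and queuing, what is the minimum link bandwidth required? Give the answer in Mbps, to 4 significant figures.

43.01 Mbps

Propagation delay = 2400 / 189000000 = 12.6984 μs.
Transmission budget = 59.2 − 12.6984 = 46.5016 μs.
R ≥ L / t_tx = 2000 bits / 4.65016e-05 s = 43.01 Mbps.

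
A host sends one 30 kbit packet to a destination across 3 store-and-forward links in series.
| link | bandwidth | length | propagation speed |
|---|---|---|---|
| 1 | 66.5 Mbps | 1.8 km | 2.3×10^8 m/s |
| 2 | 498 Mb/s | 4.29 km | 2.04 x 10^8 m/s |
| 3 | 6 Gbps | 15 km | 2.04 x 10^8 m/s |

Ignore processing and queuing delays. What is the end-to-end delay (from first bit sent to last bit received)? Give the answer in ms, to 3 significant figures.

0.619 ms

L = 30000 bits.
Transmission delays (L/R per hop): 0.451128, 0.060241, 0.005 ms; sum = 0.516369 ms.
Propagation delays (d/s per hop): 0.00782609, 0.0210294, 0.0735294 ms; sum = 0.102385 ms.
End-to-end = 0.619 ms.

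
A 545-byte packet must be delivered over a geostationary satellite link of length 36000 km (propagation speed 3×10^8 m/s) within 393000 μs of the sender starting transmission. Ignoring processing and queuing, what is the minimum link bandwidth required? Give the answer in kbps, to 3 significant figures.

16.0 kbps

L = 4360 bits.
Propagation delay = 36000000 / 300000000 = 120000 μs.
Transmission budget = 393000 − 120000 = 273000 μs.
R ≥ L / t_tx = 4360 bits / 0.273 s = 16.0 kbps.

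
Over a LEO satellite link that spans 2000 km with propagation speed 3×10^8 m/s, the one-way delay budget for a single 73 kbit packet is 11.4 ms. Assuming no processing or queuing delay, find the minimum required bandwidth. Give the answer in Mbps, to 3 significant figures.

Propagation delay = 2000000 / 300000000 = 6.66667 ms.
Transmission budget = 11.4 − 6.66667 = 4.73333 ms.
R ≥ L / t_tx = 73000 bits / 0.00473333 s = 15.4 Mbps.

15.4 Mbps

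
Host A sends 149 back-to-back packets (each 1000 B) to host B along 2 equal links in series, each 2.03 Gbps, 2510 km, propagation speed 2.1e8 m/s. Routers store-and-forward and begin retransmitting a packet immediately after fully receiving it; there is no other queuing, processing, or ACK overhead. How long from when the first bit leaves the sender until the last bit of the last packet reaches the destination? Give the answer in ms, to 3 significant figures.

24.5 ms

Per-hop transmission t_tx = L/R = 8000/2.03e+09 = 0.00394089 ms.
Per-hop propagation t_prop = 2510000/210000000 = 11.9524 ms.
Pipeline fill: first packet needs 2·t_tx to clear all hops; remaining 148 packets each add one t_tx.
Total = (2+149-1)·t_tx + 2·t_prop = 150·0.00394089 + 2·11.9524 = 24.5 ms.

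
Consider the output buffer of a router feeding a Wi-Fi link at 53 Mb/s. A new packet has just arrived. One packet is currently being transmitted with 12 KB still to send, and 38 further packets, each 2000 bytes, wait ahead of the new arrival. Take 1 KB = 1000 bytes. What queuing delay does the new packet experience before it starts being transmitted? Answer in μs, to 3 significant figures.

13300 μs

Each queued packet: L/R = 16000/53000000 = 301.887 μs.
38 queued → 11471.7 μs.
Plus remaining 96000 bits of current packet: 1811.32 μs.
Queuing delay = 13300 μs.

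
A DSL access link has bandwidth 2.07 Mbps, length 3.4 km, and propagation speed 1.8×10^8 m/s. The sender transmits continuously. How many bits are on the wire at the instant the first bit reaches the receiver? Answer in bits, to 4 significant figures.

39.10 bits

Propagation delay = 3400 / 180000000 = 1.88889e-05 s.
BDP = R × t_prop = 2.07e+06 × 1.88889e-05 = 39.1 bits.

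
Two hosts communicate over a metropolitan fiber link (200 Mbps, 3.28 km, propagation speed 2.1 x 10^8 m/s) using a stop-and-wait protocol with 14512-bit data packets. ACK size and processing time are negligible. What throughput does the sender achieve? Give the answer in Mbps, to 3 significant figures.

140 Mbps

t_tx = L/R = 14512/200000000 = 7.256e-05 s.
t_prop = 3280/210000000 = 1.5619e-05 s; RTT = 3.12381e-05 s.
Cycle = t_tx + RTT = 0.000103798 s.
Throughput = L / cycle = 14512 / 0.000103798 = 140 Mbps.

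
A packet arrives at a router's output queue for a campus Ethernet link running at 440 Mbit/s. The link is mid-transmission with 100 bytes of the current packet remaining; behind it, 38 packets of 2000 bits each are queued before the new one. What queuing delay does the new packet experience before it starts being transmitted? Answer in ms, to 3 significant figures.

0.175 ms

Each queued packet: L/R = 2000/440000000 = 0.00454545 ms.
38 queued → 0.172727 ms.
Plus remaining 800 bits of current packet: 0.00181818 ms.
Queuing delay = 0.175 ms.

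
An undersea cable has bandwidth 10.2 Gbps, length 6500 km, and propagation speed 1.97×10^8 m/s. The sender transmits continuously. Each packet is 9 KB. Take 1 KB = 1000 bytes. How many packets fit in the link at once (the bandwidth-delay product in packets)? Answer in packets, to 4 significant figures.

Propagation delay = 6500000 / 197000000 = 0.0329949 s.
BDP = R × t_prop = 10200000000 × 0.0329949 = 336548000 bits.
In packets of 72000 bits: 4674 packets.

4674 packets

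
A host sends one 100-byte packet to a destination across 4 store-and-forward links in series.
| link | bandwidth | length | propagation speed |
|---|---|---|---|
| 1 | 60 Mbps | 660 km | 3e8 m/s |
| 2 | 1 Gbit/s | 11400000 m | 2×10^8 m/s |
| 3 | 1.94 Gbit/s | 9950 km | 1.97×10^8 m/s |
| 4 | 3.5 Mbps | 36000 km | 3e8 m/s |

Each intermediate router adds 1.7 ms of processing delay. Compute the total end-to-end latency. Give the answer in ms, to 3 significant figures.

235 ms

L = 100 × 8 = 800 bits.
Transmission delays (L/R per hop): 0.0133333, 0.0008, 0.000412371, 0.228571 ms; sum = 0.243117 ms.
Propagation delays (d/s per hop): 2.2, 57, 50.5076, 120 ms; sum = 229.708 ms.
Processing at 3 router(s): 3 × 1.7 ms = 5.1 ms.
End-to-end = 235 ms.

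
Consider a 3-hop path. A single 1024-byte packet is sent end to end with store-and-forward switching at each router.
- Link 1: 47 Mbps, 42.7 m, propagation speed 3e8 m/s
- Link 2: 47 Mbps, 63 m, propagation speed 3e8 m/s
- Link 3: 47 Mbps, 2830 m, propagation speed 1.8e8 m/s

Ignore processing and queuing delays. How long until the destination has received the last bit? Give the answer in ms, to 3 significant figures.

0.539 ms

L = 1024 × 8 = 8192 bits.
Transmission delay per hop = L/R = 8192/47000000 = 0.174298 ms; 3 hops → 0.522894 ms.
Propagation delays (d/s per hop): 0.000142333, 0.00021, 0.0157222 ms; sum = 0.0160746 ms.
End-to-end = 0.539 ms.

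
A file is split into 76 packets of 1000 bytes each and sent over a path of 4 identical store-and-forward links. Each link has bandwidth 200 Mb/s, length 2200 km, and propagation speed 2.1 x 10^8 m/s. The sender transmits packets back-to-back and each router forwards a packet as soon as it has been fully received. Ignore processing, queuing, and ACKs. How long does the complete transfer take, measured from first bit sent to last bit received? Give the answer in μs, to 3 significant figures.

Per-hop transmission t_tx = L/R = 8000/200000000 = 40 μs.
Per-hop propagation t_prop = 2200000/210000000 = 10476.2 μs.
Pipeline fill: first packet needs 4·t_tx to clear all hops; remaining 75 packets each add one t_tx.
Total = (4+76-1)·t_tx + 4·t_prop = 79·40 + 4·10476.2 = 45100 μs.

45100 μs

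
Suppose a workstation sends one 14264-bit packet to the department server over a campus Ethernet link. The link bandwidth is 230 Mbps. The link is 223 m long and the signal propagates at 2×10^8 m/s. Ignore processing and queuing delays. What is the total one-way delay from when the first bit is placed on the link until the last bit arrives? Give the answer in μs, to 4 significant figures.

63.13 μs

Transmission delay = L/R = 14264 / 230000000 = 62.0174 μs.
Propagation delay = d/s = 223 m / 200000000 m/s = 1.115 μs.
Total = 63.13 μs.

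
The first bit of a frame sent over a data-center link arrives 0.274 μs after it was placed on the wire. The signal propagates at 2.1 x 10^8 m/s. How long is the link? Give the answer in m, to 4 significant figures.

57.54 m

d = s × t_prop = 210000000 × 2.74e-07 = 57.54 m.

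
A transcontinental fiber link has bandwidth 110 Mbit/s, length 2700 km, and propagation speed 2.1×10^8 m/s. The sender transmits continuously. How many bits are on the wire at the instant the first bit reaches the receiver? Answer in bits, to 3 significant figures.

1410000 bits

Propagation delay = 2700000 / 210000000 = 0.0128571 s.
BDP = R × t_prop = 110000000 × 0.0128571 = 1414290 bits.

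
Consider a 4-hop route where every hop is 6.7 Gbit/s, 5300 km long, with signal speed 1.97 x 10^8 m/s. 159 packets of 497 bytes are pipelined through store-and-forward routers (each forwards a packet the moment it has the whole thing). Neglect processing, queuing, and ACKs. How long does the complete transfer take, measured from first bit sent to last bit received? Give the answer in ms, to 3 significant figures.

108 ms

Per-hop transmission t_tx = L/R = 3976/6700000000 = 0.000593433 ms.
Per-hop propagation t_prop = 5300000/197000000 = 26.9036 ms.
Pipeline fill: first packet needs 4·t_tx to clear all hops; remaining 158 packets each add one t_tx.
Total = (4+159-1)·t_tx + 4·t_prop = 162·0.000593433 + 4·26.9036 = 108 ms.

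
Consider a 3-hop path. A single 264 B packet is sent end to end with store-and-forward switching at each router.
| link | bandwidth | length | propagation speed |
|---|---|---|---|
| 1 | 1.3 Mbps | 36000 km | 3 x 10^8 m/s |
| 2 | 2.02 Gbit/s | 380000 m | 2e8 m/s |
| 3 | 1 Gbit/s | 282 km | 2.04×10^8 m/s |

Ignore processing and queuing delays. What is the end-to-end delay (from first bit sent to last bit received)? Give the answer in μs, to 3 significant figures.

125000 μs

L = 264 × 8 = 2112 bits.
Transmission delays (L/R per hop): 1624.62, 1.04554, 2.112 μs; sum = 1627.77 μs.
Propagation delays (d/s per hop): 120000, 1900, 1382.35 μs; sum = 123282 μs.
End-to-end = 125000 μs.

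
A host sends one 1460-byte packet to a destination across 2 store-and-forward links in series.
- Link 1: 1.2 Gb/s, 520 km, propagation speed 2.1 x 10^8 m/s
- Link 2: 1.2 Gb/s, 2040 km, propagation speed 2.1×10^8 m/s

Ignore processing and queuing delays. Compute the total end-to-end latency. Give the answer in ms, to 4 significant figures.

12.21 ms

L = 1460 × 8 = 11680 bits.
Transmission delay per hop = L/R = 11680/1200000000 = 0.00973333 ms; 2 hops → 0.0194667 ms.
Propagation delays (d/s per hop): 2.47619, 9.71429 ms; sum = 12.1905 ms.
End-to-end = 12.21 ms.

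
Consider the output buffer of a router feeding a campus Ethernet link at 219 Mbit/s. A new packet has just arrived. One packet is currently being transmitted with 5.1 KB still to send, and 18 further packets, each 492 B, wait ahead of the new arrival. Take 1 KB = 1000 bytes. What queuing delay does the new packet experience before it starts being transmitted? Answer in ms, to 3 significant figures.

Each queued packet: L/R = 3936/219000000 = 0.0179726 ms.
18 queued → 0.323507 ms.
Plus remaining 40800 bits of current packet: 0.186301 ms.
Queuing delay = 0.510 ms.

0.510 ms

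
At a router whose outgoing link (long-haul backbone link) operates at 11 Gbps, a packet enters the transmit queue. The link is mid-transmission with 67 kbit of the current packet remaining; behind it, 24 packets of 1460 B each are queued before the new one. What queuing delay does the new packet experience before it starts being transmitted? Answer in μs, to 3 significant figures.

Each queued packet: L/R = 11680/11000000000 = 1.06182 μs.
24 queued → 25.4836 μs.
Plus remaining 67000 bits of current packet: 6.09091 μs.
Queuing delay = 31.6 μs.

31.6 μs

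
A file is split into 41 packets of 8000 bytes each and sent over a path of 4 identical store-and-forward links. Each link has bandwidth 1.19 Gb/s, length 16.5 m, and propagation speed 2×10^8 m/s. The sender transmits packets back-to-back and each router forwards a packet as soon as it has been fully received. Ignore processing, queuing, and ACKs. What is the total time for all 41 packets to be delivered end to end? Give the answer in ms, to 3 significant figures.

2.37 ms

Per-hop transmission t_tx = L/R = 64000/1190000000 = 0.0537815 ms.
Per-hop propagation t_prop = 16.5/200000000 = 8.25e-05 ms.
Pipeline fill: first packet needs 4·t_tx to clear all hops; remaining 40 packets each add one t_tx.
Total = (4+41-1)·t_tx + 4·t_prop = 44·0.0537815 + 4·8.25e-05 = 2.37 ms.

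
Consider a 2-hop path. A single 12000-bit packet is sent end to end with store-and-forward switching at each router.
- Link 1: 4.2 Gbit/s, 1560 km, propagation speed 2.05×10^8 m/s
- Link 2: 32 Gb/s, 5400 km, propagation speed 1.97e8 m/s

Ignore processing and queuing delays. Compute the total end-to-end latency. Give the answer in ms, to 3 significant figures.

Transmission delays (L/R per hop): 0.00285714, 0.000375 ms; sum = 0.00323214 ms.
Propagation delays (d/s per hop): 7.60976, 27.4112 ms; sum = 35.0209 ms.
End-to-end = 35.0 ms.

35.0 ms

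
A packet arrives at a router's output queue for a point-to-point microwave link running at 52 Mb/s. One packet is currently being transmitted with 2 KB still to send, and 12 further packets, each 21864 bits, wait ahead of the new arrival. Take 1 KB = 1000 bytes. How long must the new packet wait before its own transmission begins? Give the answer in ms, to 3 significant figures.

5.35 ms

Each queued packet: L/R = 21864/52000000 = 0.420462 ms.
12 queued → 5.04554 ms.
Plus remaining 16000 bits of current packet: 0.307692 ms.
Queuing delay = 5.35 ms.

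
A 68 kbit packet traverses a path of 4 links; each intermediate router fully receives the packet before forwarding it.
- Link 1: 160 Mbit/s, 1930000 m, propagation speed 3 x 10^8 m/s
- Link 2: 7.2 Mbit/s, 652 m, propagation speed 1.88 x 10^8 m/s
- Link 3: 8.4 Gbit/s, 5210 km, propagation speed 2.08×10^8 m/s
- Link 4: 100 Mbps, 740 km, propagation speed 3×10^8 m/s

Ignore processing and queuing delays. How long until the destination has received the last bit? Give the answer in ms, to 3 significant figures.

44.5 ms

L = 68000 bits.
Transmission delays (L/R per hop): 0.425, 9.44444, 0.00809524, 0.68 ms; sum = 10.5575 ms.
Propagation delays (d/s per hop): 6.43333, 0.00346809, 25.0481, 2.46667 ms; sum = 33.9515 ms.
End-to-end = 44.5 ms.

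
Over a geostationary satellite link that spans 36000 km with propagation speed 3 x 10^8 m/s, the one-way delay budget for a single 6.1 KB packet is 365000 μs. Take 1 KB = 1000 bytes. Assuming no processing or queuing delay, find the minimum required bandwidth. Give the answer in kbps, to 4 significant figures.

199.2 kbps

L = 48800 bits.
Propagation delay = 36000000 / 300000000 = 120000 μs.
Transmission budget = 365000 − 120000 = 245000 μs.
R ≥ L / t_tx = 48800 bits / 0.245 s = 199.2 kbps.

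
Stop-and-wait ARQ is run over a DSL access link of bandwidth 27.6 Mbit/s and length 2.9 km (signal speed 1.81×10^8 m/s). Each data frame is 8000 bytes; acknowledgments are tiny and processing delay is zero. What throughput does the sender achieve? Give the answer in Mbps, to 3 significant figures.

27.2 Mbps

t_tx = L/R = 64000/27600000 = 0.00231884 s.
t_prop = 2900/181000000 = 1.60221e-05 s; RTT = 3.20442e-05 s.
Cycle = t_tx + RTT = 0.00235088 s.
Throughput = L / cycle = 64000 / 0.00235088 = 27.2 Mbps.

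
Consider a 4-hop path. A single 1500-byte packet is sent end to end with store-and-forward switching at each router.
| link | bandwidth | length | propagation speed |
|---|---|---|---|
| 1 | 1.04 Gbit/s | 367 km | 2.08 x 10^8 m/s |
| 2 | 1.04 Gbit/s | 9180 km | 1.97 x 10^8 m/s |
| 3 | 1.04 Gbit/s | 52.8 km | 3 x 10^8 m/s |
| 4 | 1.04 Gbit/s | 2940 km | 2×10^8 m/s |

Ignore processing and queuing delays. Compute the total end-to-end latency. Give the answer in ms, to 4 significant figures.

63.29 ms

L = 1500 × 8 = 12000 bits.
Transmission delay per hop = L/R = 12000/1040000000 = 0.0115385 ms; 4 hops → 0.0461538 ms.
Propagation delays (d/s per hop): 1.76442, 46.599, 0.176, 14.7 ms; sum = 63.2394 ms.
End-to-end = 63.29 ms.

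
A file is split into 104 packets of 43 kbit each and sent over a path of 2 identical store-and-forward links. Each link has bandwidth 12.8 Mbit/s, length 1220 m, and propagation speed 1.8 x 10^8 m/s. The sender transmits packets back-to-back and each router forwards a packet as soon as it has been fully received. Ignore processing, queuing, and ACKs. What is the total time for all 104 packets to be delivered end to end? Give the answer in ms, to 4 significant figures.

352.7 ms

Per-hop transmission t_tx = L/R = 43000/12800000 = 3.35938 ms.
Per-hop propagation t_prop = 1220/180000000 = 0.00677778 ms.
Pipeline fill: first packet needs 2·t_tx to clear all hops; remaining 103 packets each add one t_tx.
Total = (2+104-1)·t_tx + 2·t_prop = 105·3.35938 + 2·0.00677778 = 352.7 ms.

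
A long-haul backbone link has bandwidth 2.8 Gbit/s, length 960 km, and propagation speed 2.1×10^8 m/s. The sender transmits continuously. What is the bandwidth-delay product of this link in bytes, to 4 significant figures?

Propagation delay = 960000 / 210000000 = 0.00457143 s.
BDP = R × t_prop = 2800000000 × 0.00457143 = 12800000 bits.
In bytes: 12800000/8 = 1600000 bytes.

1600000 bytes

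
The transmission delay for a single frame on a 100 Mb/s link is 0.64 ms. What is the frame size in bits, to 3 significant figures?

L = R × t_tx = 100000000 b/s × 0.00064 s = 64000 bits.

64000 bits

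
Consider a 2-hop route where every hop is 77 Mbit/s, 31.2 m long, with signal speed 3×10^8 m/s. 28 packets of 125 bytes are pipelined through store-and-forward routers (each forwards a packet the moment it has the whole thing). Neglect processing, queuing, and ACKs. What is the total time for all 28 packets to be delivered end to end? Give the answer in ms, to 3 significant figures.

Per-hop transmission t_tx = L/R = 1000/77000000 = 0.012987 ms.
Per-hop propagation t_prop = 31.2/300000000 = 0.000104 ms.
Pipeline fill: first packet needs 2·t_tx to clear all hops; remaining 27 packets each add one t_tx.
Total = (2+28-1)·t_tx + 2·t_prop = 29·0.012987 + 2·0.000104 = 0.377 ms.

0.377 ms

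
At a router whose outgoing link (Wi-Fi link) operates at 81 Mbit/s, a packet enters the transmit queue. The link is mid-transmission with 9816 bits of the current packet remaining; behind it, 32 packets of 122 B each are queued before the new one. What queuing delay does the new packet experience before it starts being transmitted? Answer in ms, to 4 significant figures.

Each queued packet: L/R = 976/81000000 = 0.0120494 ms.
32 queued → 0.38558 ms.
Plus remaining 9816 bits of current packet: 0.121185 ms.
Queuing delay = 0.5068 ms.

0.5068 ms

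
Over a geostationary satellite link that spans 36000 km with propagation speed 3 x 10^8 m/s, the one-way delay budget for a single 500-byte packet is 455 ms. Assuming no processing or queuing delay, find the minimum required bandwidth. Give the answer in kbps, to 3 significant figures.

11.9 kbps

L = 4000 bits.
Propagation delay = 36000000 / 300000000 = 120 ms.
Transmission budget = 455 − 120 = 335 ms.
R ≥ L / t_tx = 4000 bits / 0.335 s = 11.9 kbps.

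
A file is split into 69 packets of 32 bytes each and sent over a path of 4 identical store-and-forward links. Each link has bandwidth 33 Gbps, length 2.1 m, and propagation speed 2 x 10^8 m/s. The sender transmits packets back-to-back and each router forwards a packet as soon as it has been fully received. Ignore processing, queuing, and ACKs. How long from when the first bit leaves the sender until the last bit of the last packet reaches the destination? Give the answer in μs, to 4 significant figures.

0.6005 μs

Per-hop transmission t_tx = L/R = 256/33000000000 = 0.00775758 μs.
Per-hop propagation t_prop = 2.1/200000000 = 0.0105 μs.
Pipeline fill: first packet needs 4·t_tx to clear all hops; remaining 68 packets each add one t_tx.
Total = (4+69-1)·t_tx + 4·t_prop = 72·0.00775758 + 4·0.0105 = 0.6005 μs.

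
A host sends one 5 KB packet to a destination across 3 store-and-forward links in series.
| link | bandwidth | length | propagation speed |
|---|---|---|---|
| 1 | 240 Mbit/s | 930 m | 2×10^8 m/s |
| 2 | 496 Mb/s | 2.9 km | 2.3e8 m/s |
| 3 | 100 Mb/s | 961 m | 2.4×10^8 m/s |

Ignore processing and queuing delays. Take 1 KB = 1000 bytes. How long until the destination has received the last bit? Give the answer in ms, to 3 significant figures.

0.669 ms

L = 40000 bits.
Transmission delays (L/R per hop): 0.166667, 0.0806452, 0.4 ms; sum = 0.647312 ms.
Propagation delays (d/s per hop): 0.00465, 0.0126087, 0.00400417 ms; sum = 0.0212629 ms.
End-to-end = 0.669 ms.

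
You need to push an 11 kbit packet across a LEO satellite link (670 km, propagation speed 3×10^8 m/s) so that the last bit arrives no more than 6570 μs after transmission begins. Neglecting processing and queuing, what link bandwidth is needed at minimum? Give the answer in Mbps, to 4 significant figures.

2.537 Mbps

Propagation delay = 670000 / 300000000 = 2233.33 μs.
Transmission budget = 6570 − 2233.33 = 4336.67 μs.
R ≥ L / t_tx = 11000 bits / 0.00433667 s = 2.537 Mbps.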